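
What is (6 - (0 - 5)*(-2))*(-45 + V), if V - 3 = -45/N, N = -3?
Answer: 108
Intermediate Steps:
V = 18 (V = 3 - 45/(-3) = 3 - 45*(-⅓) = 3 + 15 = 18)
(6 - (0 - 5)*(-2))*(-45 + V) = (6 - (0 - 5)*(-2))*(-45 + 18) = (6 - (-5)*(-2))*(-27) = (6 - 1*10)*(-27) = (6 - 10)*(-27) = -4*(-27) = 108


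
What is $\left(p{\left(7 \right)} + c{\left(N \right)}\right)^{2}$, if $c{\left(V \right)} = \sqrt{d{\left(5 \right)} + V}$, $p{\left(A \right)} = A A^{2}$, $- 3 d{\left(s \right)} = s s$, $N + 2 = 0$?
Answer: $\frac{\left(1029 + i \sqrt{93}\right)^{2}}{9} \approx 1.1764 \cdot 10^{5} + 2205.2 i$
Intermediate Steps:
$N = -2$ ($N = -2 + 0 = -2$)
$d{\left(s \right)} = - \frac{s^{2}}{3}$ ($d{\left(s \right)} = - \frac{s s}{3} = - \frac{s^{2}}{3}$)
$p{\left(A \right)} = A^{3}$
$c{\left(V \right)} = \sqrt{- \frac{25}{3} + V}$ ($c{\left(V \right)} = \sqrt{- \frac{5^{2}}{3} + V} = \sqrt{\left(- \frac{1}{3}\right) 25 + V} = \sqrt{- \frac{25}{3} + V}$)
$\left(p{\left(7 \right)} + c{\left(N \right)}\right)^{2} = \left(7^{3} + \frac{\sqrt{-75 + 9 \left(-2\right)}}{3}\right)^{2} = \left(343 + \frac{\sqrt{-75 - 18}}{3}\right)^{2} = \left(343 + \frac{\sqrt{-93}}{3}\right)^{2} = \left(343 + \frac{i \sqrt{93}}{3}\right)^{2}$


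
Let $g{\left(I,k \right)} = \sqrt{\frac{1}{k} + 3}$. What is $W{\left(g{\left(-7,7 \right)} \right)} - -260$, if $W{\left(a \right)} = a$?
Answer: $260 + \frac{\sqrt{154}}{7} \approx 261.77$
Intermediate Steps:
$g{\left(I,k \right)} = \sqrt{3 + \frac{1}{k}}$
$W{\left(g{\left(-7,7 \right)} \right)} - -260 = \sqrt{3 + \frac{1}{7}} - -260 = \sqrt{3 + \frac{1}{7}} + 260 = \sqrt{\frac{22}{7}} + 260 = \frac{\sqrt{154}}{7} + 260 = 260 + \frac{\sqrt{154}}{7}$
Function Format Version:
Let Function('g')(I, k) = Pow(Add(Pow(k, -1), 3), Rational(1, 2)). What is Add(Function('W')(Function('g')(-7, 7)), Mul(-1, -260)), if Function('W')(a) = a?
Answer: Add(260, Mul(Rational(1, 7), Pow(154, Rational(1, 2)))) ≈ 261.77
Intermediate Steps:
Function('g')(I, k) = Pow(Add(3, Pow(k, -1)), Rational(1, 2))
Add(Function('W')(Function('g')(-7, 7)), Mul(-1, -260)) = Add(Pow(Add(3, Pow(7, -1)), Rational(1, 2)), Mul(-1, -260)) = Add(Pow(Add(3, Rational(1, 7)), Rational(1, 2)), 260) = Add(Pow(Rational(22, 7), Rational(1, 2)), 260) = Add(Mul(Rational(1, 7), Pow(154, Rational(1, 2))), 260) = Add(260, Mul(Rational(1, 7), Pow(154, Rational(1, 2))))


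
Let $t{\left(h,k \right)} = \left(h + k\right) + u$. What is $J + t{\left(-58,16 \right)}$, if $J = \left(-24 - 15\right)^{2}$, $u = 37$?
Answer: $1516$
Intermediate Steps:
$t{\left(h,k \right)} = 37 + h + k$ ($t{\left(h,k \right)} = \left(h + k\right) + 37 = 37 + h + k$)
$J = 1521$ ($J = \left(-39\right)^{2} = 1521$)
$J + t{\left(-58,16 \right)} = 1521 + \left(37 - 58 + 16\right) = 1521 - 5 = 1516$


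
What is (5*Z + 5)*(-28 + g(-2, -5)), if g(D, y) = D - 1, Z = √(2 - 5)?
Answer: -155 - 155*I*√3 ≈ -155.0 - 268.47*I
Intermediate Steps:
Z = I*√3 (Z = √(-3) = I*√3 ≈ 1.732*I)
g(D, y) = -1 + D
(5*Z + 5)*(-28 + g(-2, -5)) = (5*(I*√3) + 5)*(-28 + (-1 - 2)) = (5*I*√3 + 5)*(-28 - 3) = (5 + 5*I*√3)*(-31) = -155 - 155*I*√3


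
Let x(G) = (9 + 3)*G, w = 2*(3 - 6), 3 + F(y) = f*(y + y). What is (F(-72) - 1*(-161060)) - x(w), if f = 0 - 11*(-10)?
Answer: 145289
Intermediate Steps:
f = 110 (f = 0 + 110 = 110)
F(y) = -3 + 220*y (F(y) = -3 + 110*(y + y) = -3 + 110*(2*y) = -3 + 220*y)
w = -6 (w = 2*(-3) = -6)
x(G) = 12*G
(F(-72) - 1*(-161060)) - x(w) = ((-3 + 220*(-72)) - 1*(-161060)) - 12*(-6) = ((-3 - 15840) + 161060) - 1*(-72) = (-15843 + 161060) + 72 = 145217 + 72 = 145289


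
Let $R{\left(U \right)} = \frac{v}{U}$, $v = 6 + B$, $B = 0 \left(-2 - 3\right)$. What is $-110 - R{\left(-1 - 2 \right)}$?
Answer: $-108$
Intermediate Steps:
$B = 0$ ($B = 0 \left(-5\right) = 0$)
$v = 6$ ($v = 6 + 0 = 6$)
$R{\left(U \right)} = \frac{6}{U}$
$-110 - R{\left(-1 - 2 \right)} = -110 - \frac{6}{-1 - 2} = -110 - \frac{6}{-3} = -110 - 6 \left(- \frac{1}{3}\right) = -110 - -2 = -110 + 2 = -108$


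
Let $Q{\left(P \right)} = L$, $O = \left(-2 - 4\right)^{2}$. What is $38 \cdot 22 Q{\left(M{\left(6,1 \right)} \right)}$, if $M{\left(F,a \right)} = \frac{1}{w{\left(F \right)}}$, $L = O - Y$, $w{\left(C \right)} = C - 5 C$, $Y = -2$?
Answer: $31768$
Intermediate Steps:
$w{\left(C \right)} = - 4 C$
$O = 36$ ($O = \left(-6\right)^{2} = 36$)
$L = 38$ ($L = 36 - -2 = 36 + 2 = 38$)
$M{\left(F,a \right)} = - \frac{1}{4 F}$ ($M{\left(F,a \right)} = \frac{1}{\left(-4\right) F} = - \frac{1}{4 F}$)
$Q{\left(P \right)} = 38$
$38 \cdot 22 Q{\left(M{\left(6,1 \right)} \right)} = 38 \cdot 22 \cdot 38 = 836 \cdot 38 = 31768$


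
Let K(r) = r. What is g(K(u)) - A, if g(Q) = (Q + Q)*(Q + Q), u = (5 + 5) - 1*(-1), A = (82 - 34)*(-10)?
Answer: 964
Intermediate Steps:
A = -480 (A = 48*(-10) = -480)
u = 11 (u = 10 + 1 = 11)
g(Q) = 4*Q**2 (g(Q) = (2*Q)*(2*Q) = 4*Q**2)
g(K(u)) - A = 4*11**2 - 1*(-480) = 4*121 + 480 = 484 + 480 = 964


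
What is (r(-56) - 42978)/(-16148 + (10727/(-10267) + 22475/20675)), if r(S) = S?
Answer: 182696737253/68554612464 ≈ 2.6650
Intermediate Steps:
(r(-56) - 42978)/(-16148 + (10727/(-10267) + 22475/20675)) = (-56 - 42978)/(-16148 + (10727/(-10267) + 22475/20675)) = -43034/(-16148 + (10727*(-1/10267) + 22475*(1/20675))) = -43034/(-16148 + (-10727/10267 + 899/827)) = -43034/(-16148 + 358804/8490809) = -43034/(-137109224928/8490809) = -43034*(-8490809/137109224928) = 182696737253/68554612464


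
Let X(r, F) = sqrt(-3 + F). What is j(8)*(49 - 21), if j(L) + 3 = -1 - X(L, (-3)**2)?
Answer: -112 - 28*sqrt(6) ≈ -180.59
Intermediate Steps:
j(L) = -4 - sqrt(6) (j(L) = -3 + (-1 - sqrt(-3 + (-3)**2)) = -3 + (-1 - sqrt(-3 + 9)) = -3 + (-1 - sqrt(6)) = -4 - sqrt(6))
j(8)*(49 - 21) = (-4 - sqrt(6))*(49 - 21) = (-4 - sqrt(6))*28 = -112 - 28*sqrt(6)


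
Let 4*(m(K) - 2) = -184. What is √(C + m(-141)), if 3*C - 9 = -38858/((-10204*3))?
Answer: 37*I*√6943822/15306 ≈ 6.37*I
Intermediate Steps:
C = 157183/45918 (C = 3 + (-38858/((-10204*3)))/3 = 3 + (-38858/(-30612))/3 = 3 + (-38858*(-1/30612))/3 = 3 + (⅓)*(19429/15306) = 3 + 19429/45918 = 157183/45918 ≈ 3.4231)
m(K) = -44 (m(K) = 2 + (¼)*(-184) = 2 - 46 = -44)
√(C + m(-141)) = √(157183/45918 - 44) = √(-1863209/45918) = 37*I*√6943822/15306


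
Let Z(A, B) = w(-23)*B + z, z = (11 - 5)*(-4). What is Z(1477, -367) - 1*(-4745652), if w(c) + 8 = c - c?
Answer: 4748564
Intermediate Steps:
w(c) = -8 (w(c) = -8 + (c - c) = -8 + 0 = -8)
z = -24 (z = 6*(-4) = -24)
Z(A, B) = -24 - 8*B (Z(A, B) = -8*B - 24 = -24 - 8*B)
Z(1477, -367) - 1*(-4745652) = (-24 - 8*(-367)) - 1*(-4745652) = (-24 + 2936) + 4745652 = 2912 + 4745652 = 4748564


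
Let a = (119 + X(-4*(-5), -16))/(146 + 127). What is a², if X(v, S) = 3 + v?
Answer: 20164/74529 ≈ 0.27055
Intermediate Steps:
a = 142/273 (a = (119 + (3 - 4*(-5)))/(146 + 127) = (119 + (3 + 20))/273 = (119 + 23)*(1/273) = 142*(1/273) = 142/273 ≈ 0.52015)
a² = (142/273)² = 20164/74529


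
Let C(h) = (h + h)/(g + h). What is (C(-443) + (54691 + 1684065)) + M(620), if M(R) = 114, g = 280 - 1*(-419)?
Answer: 222574917/128 ≈ 1.7389e+6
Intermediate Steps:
g = 699 (g = 280 + 419 = 699)
C(h) = 2*h/(699 + h) (C(h) = (h + h)/(699 + h) = (2*h)/(699 + h) = 2*h/(699 + h))
(C(-443) + (54691 + 1684065)) + M(620) = (2*(-443)/(699 - 443) + (54691 + 1684065)) + 114 = (2*(-443)/256 + 1738756) + 114 = (2*(-443)*(1/256) + 1738756) + 114 = (-443/128 + 1738756) + 114 = 222560325/128 + 114 = 222574917/128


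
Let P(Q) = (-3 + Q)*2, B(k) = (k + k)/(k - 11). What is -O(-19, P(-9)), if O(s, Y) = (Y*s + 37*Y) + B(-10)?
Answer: 9052/21 ≈ 431.05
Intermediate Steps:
B(k) = 2*k/(-11 + k) (B(k) = (2*k)/(-11 + k) = 2*k/(-11 + k))
P(Q) = -6 + 2*Q
O(s, Y) = 20/21 + 37*Y + Y*s (O(s, Y) = (Y*s + 37*Y) + 2*(-10)/(-11 - 10) = (37*Y + Y*s) + 2*(-10)/(-21) = (37*Y + Y*s) + 2*(-10)*(-1/21) = (37*Y + Y*s) + 20/21 = 20/21 + 37*Y + Y*s)
-O(-19, P(-9)) = -(20/21 + 37*(-6 + 2*(-9)) + (-6 + 2*(-9))*(-19)) = -(20/21 + 37*(-6 - 18) + (-6 - 18)*(-19)) = -(20/21 + 37*(-24) - 24*(-19)) = -(20/21 - 888 + 456) = -1*(-9052/21) = 9052/21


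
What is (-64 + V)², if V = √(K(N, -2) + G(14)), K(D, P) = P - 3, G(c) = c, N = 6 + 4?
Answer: 3721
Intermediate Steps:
N = 10
K(D, P) = -3 + P
V = 3 (V = √((-3 - 2) + 14) = √(-5 + 14) = √9 = 3)
(-64 + V)² = (-64 + 3)² = (-61)² = 3721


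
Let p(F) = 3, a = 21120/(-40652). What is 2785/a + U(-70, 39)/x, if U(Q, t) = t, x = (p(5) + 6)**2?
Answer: -50942543/9504 ≈ -5360.1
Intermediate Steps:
a = -5280/10163 (a = 21120*(-1/40652) = -5280/10163 ≈ -0.51953)
x = 81 (x = (3 + 6)**2 = 9**2 = 81)
2785/a + U(-70, 39)/x = 2785/(-5280/10163) + 39/81 = 2785*(-10163/5280) + 39*(1/81) = -5660791/1056 + 13/27 = -50942543/9504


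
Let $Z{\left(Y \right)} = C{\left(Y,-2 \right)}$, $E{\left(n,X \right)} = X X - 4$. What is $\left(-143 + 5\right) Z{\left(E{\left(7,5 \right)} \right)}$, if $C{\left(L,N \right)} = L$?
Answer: $-2898$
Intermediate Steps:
$E{\left(n,X \right)} = -4 + X^{2}$ ($E{\left(n,X \right)} = X^{2} - 4 = -4 + X^{2}$)
$Z{\left(Y \right)} = Y$
$\left(-143 + 5\right) Z{\left(E{\left(7,5 \right)} \right)} = \left(-143 + 5\right) \left(-4 + 5^{2}\right) = - 138 \left(-4 + 25\right) = \left(-138\right) 21 = -2898$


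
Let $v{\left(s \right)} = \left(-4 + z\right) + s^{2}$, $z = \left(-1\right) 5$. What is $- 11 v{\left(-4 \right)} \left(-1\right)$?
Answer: $77$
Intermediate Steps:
$z = -5$
$v{\left(s \right)} = -9 + s^{2}$ ($v{\left(s \right)} = \left(-4 - 5\right) + s^{2} = -9 + s^{2}$)
$- 11 v{\left(-4 \right)} \left(-1\right) = - 11 \left(-9 + \left(-4\right)^{2}\right) \left(-1\right) = - 11 \left(-9 + 16\right) \left(-1\right) = \left(-11\right) 7 \left(-1\right) = \left(-77\right) \left(-1\right) = 77$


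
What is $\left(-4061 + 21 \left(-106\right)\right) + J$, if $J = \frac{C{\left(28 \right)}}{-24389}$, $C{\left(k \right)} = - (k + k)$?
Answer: $- \frac{153333587}{24389} \approx -6287.0$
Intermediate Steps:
$C{\left(k \right)} = - 2 k$
$J = \frac{56}{24389}$ ($J = \frac{\left(-2\right) 28}{-24389} = \left(-56\right) \left(- \frac{1}{24389}\right) = \frac{56}{24389} \approx 0.0022961$)
$\left(-4061 + 21 \left(-106\right)\right) + J = \left(-4061 + 21 \left(-106\right)\right) + \frac{56}{24389} = \left(-4061 - 2226\right) + \frac{56}{24389} = -6287 + \frac{56}{24389} = - \frac{153333587}{24389}$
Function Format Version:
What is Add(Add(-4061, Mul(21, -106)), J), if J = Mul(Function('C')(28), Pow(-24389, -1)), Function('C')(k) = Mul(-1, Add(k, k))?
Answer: Rational(-153333587, 24389) ≈ -6287.0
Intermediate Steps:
Function('C')(k) = Mul(-2, k) (Function('C')(k) = Mul(-1, Mul(2, k)) = Mul(-2, k))
J = Rational(56, 24389) (J = Mul(Mul(-2, 28), Pow(-24389, -1)) = Mul(-56, Rational(-1, 24389)) = Rational(56, 24389) ≈ 0.0022961)
Add(Add(-4061, Mul(21, -106)), J) = Add(Add(-4061, Mul(21, -106)), Rational(56, 24389)) = Add(Add(-4061, -2226), Rational(56, 24389)) = Add(-6287, Rational(56, 24389)) = Rational(-153333587, 24389)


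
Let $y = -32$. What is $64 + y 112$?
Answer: $-3520$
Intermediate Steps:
$64 + y 112 = 64 - 3584 = -3520$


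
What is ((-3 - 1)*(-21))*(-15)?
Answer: -1260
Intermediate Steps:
((-3 - 1)*(-21))*(-15) = -4*(-21)*(-15) = 84*(-15) = -1260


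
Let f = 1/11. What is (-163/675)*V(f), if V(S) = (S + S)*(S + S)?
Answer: -652/81675 ≈ -0.0079829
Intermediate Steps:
f = 1/11 ≈ 0.090909
V(S) = 4*S² (V(S) = (2*S)*(2*S) = 4*S²)
(-163/675)*V(f) = (-163/675)*(4*(1/11)²) = (-163*1/675)*(4*(1/121)) = -163/675*4/121 = -652/81675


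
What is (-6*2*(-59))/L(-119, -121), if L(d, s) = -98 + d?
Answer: -708/217 ≈ -3.2627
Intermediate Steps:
(-6*2*(-59))/L(-119, -121) = (-6*2*(-59))/(-98 - 119) = -12*(-59)/(-217) = 708*(-1/217) = -708/217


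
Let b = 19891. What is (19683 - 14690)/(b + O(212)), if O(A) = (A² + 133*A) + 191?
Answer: 4993/93222 ≈ 0.053560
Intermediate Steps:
O(A) = 191 + A² + 133*A
(19683 - 14690)/(b + O(212)) = (19683 - 14690)/(19891 + (191 + 212² + 133*212)) = 4993/(19891 + (191 + 44944 + 28196)) = 4993/(19891 + 73331) = 4993/93222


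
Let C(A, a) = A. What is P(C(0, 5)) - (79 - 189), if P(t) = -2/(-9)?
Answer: 992/9 ≈ 110.22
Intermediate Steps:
P(t) = 2/9 (P(t) = -2*(-1/9) = 2/9)
P(C(0, 5)) - (79 - 189) = 2/9 - (79 - 189) = 2/9 - 1*(-110) = 2/9 + 110 = 992/9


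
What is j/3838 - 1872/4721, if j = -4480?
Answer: -14167408/9059599 ≈ -1.5638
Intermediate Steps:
j/3838 - 1872/4721 = -4480/3838 - 1872/4721 = -4480*1/3838 - 1872*1/4721 = -2240/1919 - 1872/4721 = -14167408/9059599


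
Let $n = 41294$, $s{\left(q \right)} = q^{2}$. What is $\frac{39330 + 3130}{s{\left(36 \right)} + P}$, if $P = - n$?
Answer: $- \frac{21230}{19999} \approx -1.0616$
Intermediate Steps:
$P = -41294$ ($P = \left(-1\right) 41294 = -41294$)
$\frac{39330 + 3130}{s{\left(36 \right)} + P} = \frac{39330 + 3130}{36^{2} - 41294} = \frac{42460}{1296 - 41294} = \frac{42460}{-39998} = 42460 \left(- \frac{1}{39998}\right) = - \frac{21230}{19999}$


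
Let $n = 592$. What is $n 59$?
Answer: $34928$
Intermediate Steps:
$n 59 = 592 \cdot 59 = 34928$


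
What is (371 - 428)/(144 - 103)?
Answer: -57/41 ≈ -1.3902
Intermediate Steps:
(371 - 428)/(144 - 103) = -57/41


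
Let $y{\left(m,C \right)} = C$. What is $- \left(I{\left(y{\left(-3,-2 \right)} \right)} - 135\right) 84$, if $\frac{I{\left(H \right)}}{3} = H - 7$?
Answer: $13608$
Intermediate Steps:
$I{\left(H \right)} = -21 + 3 H$ ($I{\left(H \right)} = 3 \left(H - 7\right) = 3 \left(-7 + H\right) = -21 + 3 H$)
$- \left(I{\left(y{\left(-3,-2 \right)} \right)} - 135\right) 84 = - \left(\left(-21 + 3 \left(-2\right)\right) - 135\right) 84 = - \left(\left(-21 - 6\right) - 135\right) 84 = - \left(-27 - 135\right) 84 = - \left(-162\right) 84 = \left(-1\right) \left(-13608\right) = 13608$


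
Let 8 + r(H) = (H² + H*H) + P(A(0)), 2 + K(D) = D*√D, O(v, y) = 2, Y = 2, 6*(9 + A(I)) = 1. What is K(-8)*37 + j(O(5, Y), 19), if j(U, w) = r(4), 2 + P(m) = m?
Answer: -365/6 - 592*I*√2 ≈ -60.833 - 837.21*I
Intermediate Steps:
A(I) = -53/6 (A(I) = -9 + (⅙)*1 = -9 + ⅙ = -53/6)
P(m) = -2 + m
K(D) = -2 + D^(3/2) (K(D) = -2 + D*√D = -2 + D^(3/2))
r(H) = -113/6 + 2*H² (r(H) = -8 + ((H² + H*H) + (-2 - 53/6)) = -8 + ((H² + H²) - 65/6) = -8 + (2*H² - 65/6) = -8 + (-65/6 + 2*H²) = -113/6 + 2*H²)
j(U, w) = 79/6 (j(U, w) = -113/6 + 2*4² = -113/6 + 2*16 = -113/6 + 32 = 79/6)
K(-8)*37 + j(O(5, Y), 19) = (-2 + (-8)^(3/2))*37 + 79/6 = (-2 - 16*I*√2)*37 + 79/6 = (-74 - 592*I*√2) + 79/6 = -365/6 - 592*I*√2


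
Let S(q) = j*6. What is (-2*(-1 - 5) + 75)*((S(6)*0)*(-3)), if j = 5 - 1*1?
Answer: 0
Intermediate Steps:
j = 4 (j = 5 - 1 = 4)
S(q) = 24 (S(q) = 4*6 = 24)
(-2*(-1 - 5) + 75)*((S(6)*0)*(-3)) = (-2*(-1 - 5) + 75)*((24*0)*(-3)) = (-2*(-6) + 75)*(0*(-3)) = (12 + 75)*0 = 87*0 = 0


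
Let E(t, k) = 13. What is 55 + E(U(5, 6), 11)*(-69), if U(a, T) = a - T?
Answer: -842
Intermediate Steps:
55 + E(U(5, 6), 11)*(-69) = 55 + 13*(-69) = 55 - 897 = -842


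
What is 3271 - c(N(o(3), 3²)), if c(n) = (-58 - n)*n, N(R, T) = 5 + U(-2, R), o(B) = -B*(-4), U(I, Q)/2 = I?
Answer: 3330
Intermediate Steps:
U(I, Q) = 2*I
o(B) = 4*B
N(R, T) = 1 (N(R, T) = 5 + 2*(-2) = 5 - 4 = 1)
c(n) = n*(-58 - n)
3271 - c(N(o(3), 3²)) = 3271 - (-1)*(58 + 1) = 3271 - (-1)*59 = 3271 - 1*(-59) = 3271 + 59 = 3330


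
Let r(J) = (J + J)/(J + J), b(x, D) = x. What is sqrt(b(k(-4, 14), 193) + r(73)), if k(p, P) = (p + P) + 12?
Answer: sqrt(23) ≈ 4.7958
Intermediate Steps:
k(p, P) = 12 + P + p (k(p, P) = (P + p) + 12 = 12 + P + p)
r(J) = 1 (r(J) = (2*J)/((2*J)) = (2*J)*(1/(2*J)) = 1)
sqrt(b(k(-4, 14), 193) + r(73)) = sqrt((12 + 14 - 4) + 1) = sqrt(22 + 1) = sqrt(23)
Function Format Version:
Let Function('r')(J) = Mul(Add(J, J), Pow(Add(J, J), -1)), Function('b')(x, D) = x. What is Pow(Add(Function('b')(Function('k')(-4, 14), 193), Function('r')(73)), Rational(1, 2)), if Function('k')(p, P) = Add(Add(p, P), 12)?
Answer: Pow(23, Rational(1, 2)) ≈ 4.7958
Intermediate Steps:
Function('k')(p, P) = Add(12, P, p) (Function('k')(p, P) = Add(Add(P, p), 12) = Add(12, P, p))
Function('r')(J) = 1 (Function('r')(J) = Mul(Mul(2, J), Pow(Mul(2, J), -1)) = Mul(Mul(2, J), Mul(Rational(1, 2), Pow(J, -1))) = 1)
Pow(Add(Function('b')(Function('k')(-4, 14), 193), Function('r')(73)), Rational(1, 2)) = Pow(Add(Add(12, 14, -4), 1), Rational(1, 2)) = Pow(Add(22, 1), Rational(1, 2)) = Pow(23, Rational(1, 2))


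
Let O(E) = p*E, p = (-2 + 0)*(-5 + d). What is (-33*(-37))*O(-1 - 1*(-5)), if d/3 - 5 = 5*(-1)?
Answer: 48840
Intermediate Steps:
d = 0 (d = 15 + 3*(5*(-1)) = 15 + 3*(-5) = 15 - 15 = 0)
p = 10 (p = (-2 + 0)*(-5 + 0) = -2*(-5) = 10)
O(E) = 10*E
(-33*(-37))*O(-1 - 1*(-5)) = (-33*(-37))*(10*(-1 - 1*(-5))) = 1221*(10*(-1 + 5)) = 1221*(10*4) = 1221*40 = 48840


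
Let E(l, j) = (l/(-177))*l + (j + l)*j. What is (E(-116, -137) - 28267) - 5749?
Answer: 100709/177 ≈ 568.98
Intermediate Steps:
E(l, j) = -l²/177 + j*(j + l) (E(l, j) = (l*(-1/177))*l + j*(j + l) = (-l/177)*l + j*(j + l) = -l²/177 + j*(j + l))
(E(-116, -137) - 28267) - 5749 = (((-137)² - 1/177*(-116)² - 137*(-116)) - 28267) - 5749 = ((18769 - 1/177*13456 + 15892) - 28267) - 5749 = ((18769 - 13456/177 + 15892) - 28267) - 5749 = (6121541/177 - 28267) - 5749 = 1118282/177 - 5749 = 100709/177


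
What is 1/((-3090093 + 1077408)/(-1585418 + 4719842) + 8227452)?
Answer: 1044808/8596106998321 ≈ 1.2154e-7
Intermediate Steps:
1/((-3090093 + 1077408)/(-1585418 + 4719842) + 8227452) = 1/(-2012685/3134424 + 8227452) = 1/(-2012685*1/3134424 + 8227452) = 1/(-670895/1044808 + 8227452) = 1/(8596106998321/1044808) = 1044808/8596106998321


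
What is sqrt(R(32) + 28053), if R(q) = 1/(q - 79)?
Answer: sqrt(61969030)/47 ≈ 167.49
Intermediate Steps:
R(q) = 1/(-79 + q)
sqrt(R(32) + 28053) = sqrt(1/(-79 + 32) + 28053) = sqrt(1/(-47) + 28053) = sqrt(-1/47 + 28053) = sqrt(1318490/47) = sqrt(61969030)/47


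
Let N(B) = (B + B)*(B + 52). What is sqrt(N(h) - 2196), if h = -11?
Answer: I*sqrt(3098) ≈ 55.66*I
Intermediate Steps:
N(B) = 2*B*(52 + B) (N(B) = (2*B)*(52 + B) = 2*B*(52 + B))
sqrt(N(h) - 2196) = sqrt(2*(-11)*(52 - 11) - 2196) = sqrt(2*(-11)*41 - 2196) = sqrt(-902 - 2196) = sqrt(-3098) = I*sqrt(3098)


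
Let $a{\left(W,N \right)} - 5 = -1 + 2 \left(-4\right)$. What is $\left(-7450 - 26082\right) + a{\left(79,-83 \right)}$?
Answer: $-33536$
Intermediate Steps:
$a{\left(W,N \right)} = -4$ ($a{\left(W,N \right)} = 5 + \left(-1 + 2 \left(-4\right)\right) = 5 - 9 = -4$)
$\left(-7450 - 26082\right) + a{\left(79,-83 \right)} = \left(-7450 - 26082\right) - 4 = -33532 - 4 = -33536$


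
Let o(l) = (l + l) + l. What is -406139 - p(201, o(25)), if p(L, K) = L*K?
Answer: -421214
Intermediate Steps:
o(l) = 3*l (o(l) = 2*l + l = 3*l)
p(L, K) = K*L
-406139 - p(201, o(25)) = -406139 - 3*25*201 = -406139 - 75*201 = -406139 - 1*15075 = -406139 - 15075 = -421214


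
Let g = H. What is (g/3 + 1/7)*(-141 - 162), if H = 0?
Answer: -303/7 ≈ -43.286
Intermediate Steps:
g = 0
(g/3 + 1/7)*(-141 - 162) = (0/3 + 1/7)*(-141 - 162) = (0*(1/3) + 1*(1/7))*(-303) = (0 + 1/7)*(-303) = (1/7)*(-303) = -303/7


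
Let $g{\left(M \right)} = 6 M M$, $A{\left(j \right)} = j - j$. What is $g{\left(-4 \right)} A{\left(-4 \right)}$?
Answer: $0$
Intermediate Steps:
$A{\left(j \right)} = 0$
$g{\left(M \right)} = 6 M^{2}$
$g{\left(-4 \right)} A{\left(-4 \right)} = 6 \left(-4\right)^{2} \cdot 0 = 6 \cdot 16 \cdot 0 = 96 \cdot 0 = 0$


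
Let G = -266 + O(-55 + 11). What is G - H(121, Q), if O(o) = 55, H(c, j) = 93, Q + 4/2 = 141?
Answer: -304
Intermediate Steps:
Q = 139 (Q = -2 + 141 = 139)
G = -211 (G = -266 + 55 = -211)
G - H(121, Q) = -211 - 1*93 = -211 - 93 = -304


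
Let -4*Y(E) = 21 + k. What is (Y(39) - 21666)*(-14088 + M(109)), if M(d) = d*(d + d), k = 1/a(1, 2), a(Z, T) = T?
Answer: -838595527/4 ≈ -2.0965e+8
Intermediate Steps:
k = ½ (k = 1/2 = ½ ≈ 0.50000)
Y(E) = -43/8 (Y(E) = -(21 + ½)/4 = -¼*43/2 = -43/8)
M(d) = 2*d² (M(d) = d*(2*d) = 2*d²)
(Y(39) - 21666)*(-14088 + M(109)) = (-43/8 - 21666)*(-14088 + 2*109²) = -173371*(-14088 + 2*11881)/8 = -173371*(-14088 + 23762)/8 = -173371/8*9674 = -838595527/4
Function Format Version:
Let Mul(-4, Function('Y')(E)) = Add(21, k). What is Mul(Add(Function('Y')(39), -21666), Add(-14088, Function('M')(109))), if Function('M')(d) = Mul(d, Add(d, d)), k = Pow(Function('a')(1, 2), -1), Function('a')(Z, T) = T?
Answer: Rational(-838595527, 4) ≈ -2.0965e+8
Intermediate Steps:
k = Rational(1, 2) (k = Pow(2, -1) = Rational(1, 2) ≈ 0.50000)
Function('Y')(E) = Rational(-43, 8) (Function('Y')(E) = Mul(Rational(-1, 4), Add(21, Rational(1, 2))) = Mul(Rational(-1, 4), Rational(43, 2)) = Rational(-43, 8))
Function('M')(d) = Mul(2, Pow(d, 2)) (Function('M')(d) = Mul(d, Mul(2, d)) = Mul(2, Pow(d, 2)))
Mul(Add(Function('Y')(39), -21666), Add(-14088, Function('M')(109))) = Mul(Add(Rational(-43, 8), -21666), Add(-14088, Mul(2, Pow(109, 2)))) = Mul(Rational(-173371, 8), Add(-14088, Mul(2, 11881))) = Mul(Rational(-173371, 8), Add(-14088, 23762)) = Mul(Rational(-173371, 8), 9674) = Rational(-838595527, 4)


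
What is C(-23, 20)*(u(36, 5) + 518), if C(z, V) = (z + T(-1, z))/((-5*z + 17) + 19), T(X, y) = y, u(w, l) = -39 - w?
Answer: -20378/151 ≈ -134.95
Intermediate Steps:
C(z, V) = 2*z/(36 - 5*z) (C(z, V) = (z + z)/((-5*z + 17) + 19) = (2*z)/((17 - 5*z) + 19) = (2*z)/(36 - 5*z) = 2*z/(36 - 5*z))
C(-23, 20)*(u(36, 5) + 518) = (-2*(-23)/(-36 + 5*(-23)))*((-39 - 1*36) + 518) = (-2*(-23)/(-36 - 115))*((-39 - 36) + 518) = (-2*(-23)/(-151))*(-75 + 518) = -2*(-23)*(-1/151)*443 = -46/151*443 = -20378/151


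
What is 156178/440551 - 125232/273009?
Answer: -4177694410/40091462653 ≈ -0.10420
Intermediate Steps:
156178/440551 - 125232/273009 = 156178*(1/440551) - 125232*1/273009 = 156178/440551 - 41744/91003 = -4177694410/40091462653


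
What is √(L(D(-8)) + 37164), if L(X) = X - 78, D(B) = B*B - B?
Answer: √37158 ≈ 192.76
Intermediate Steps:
D(B) = B² - B
L(X) = -78 + X
√(L(D(-8)) + 37164) = √((-78 - 8*(-1 - 8)) + 37164) = √((-78 - 8*(-9)) + 37164) = √((-78 + 72) + 37164) = √(-6 + 37164) = √37158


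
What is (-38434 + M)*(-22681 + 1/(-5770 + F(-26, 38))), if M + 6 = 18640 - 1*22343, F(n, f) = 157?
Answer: 5365160176922/5613 ≈ 9.5585e+8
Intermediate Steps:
M = -3709 (M = -6 + (18640 - 1*22343) = -6 + (18640 - 22343) = -6 - 3703 = -3709)
(-38434 + M)*(-22681 + 1/(-5770 + F(-26, 38))) = (-38434 - 3709)*(-22681 + 1/(-5770 + 157)) = -42143*(-22681 + 1/(-5613)) = -42143*(-22681 - 1/5613) = -42143*(-127308454/5613) = 5365160176922/5613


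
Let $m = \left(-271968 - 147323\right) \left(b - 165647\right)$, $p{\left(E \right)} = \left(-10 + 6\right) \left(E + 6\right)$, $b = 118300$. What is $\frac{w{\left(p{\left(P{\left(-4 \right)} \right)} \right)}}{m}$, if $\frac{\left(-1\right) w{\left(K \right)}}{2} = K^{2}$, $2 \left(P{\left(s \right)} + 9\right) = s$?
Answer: $- \frac{800}{19852170977} \approx -4.0298 \cdot 10^{-8}$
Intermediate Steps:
$P{\left(s \right)} = -9 + \frac{s}{2}$
$p{\left(E \right)} = -24 - 4 E$ ($p{\left(E \right)} = - 4 \left(6 + E\right) = -24 - 4 E$)
$m = 19852170977$ ($m = \left(-271968 - 147323\right) \left(118300 - 165647\right) = \left(-419291\right) \left(-47347\right) = 19852170977$)
$w{\left(K \right)} = - 2 K^{2}$
$\frac{w{\left(p{\left(P{\left(-4 \right)} \right)} \right)}}{m} = \frac{\left(-2\right) \left(-24 - 4 \left(-9 + \frac{1}{2} \left(-4\right)\right)\right)^{2}}{19852170977} = - 2 \left(-24 - 4 \left(-9 - 2\right)\right)^{2} \cdot \frac{1}{19852170977} = - 2 \left(-24 - -44\right)^{2} \cdot \frac{1}{19852170977} = - 2 \left(-24 + 44\right)^{2} \cdot \frac{1}{19852170977} = - 2 \cdot 20^{2} \cdot \frac{1}{19852170977} = \left(-2\right) 400 \cdot \frac{1}{19852170977} = \left(-800\right) \frac{1}{19852170977} = - \frac{800}{19852170977}$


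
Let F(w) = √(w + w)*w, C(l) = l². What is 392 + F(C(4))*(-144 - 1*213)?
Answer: 392 - 22848*√2 ≈ -31920.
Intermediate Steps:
F(w) = √2*w^(3/2) (F(w) = √(2*w)*w = (√2*√w)*w = √2*w^(3/2))
392 + F(C(4))*(-144 - 1*213) = 392 + (√2*(4²)^(3/2))*(-144 - 1*213) = 392 + (√2*16^(3/2))*(-144 - 213) = 392 + (√2*64)*(-357) = 392 + (64*√2)*(-357) = 392 - 22848*√2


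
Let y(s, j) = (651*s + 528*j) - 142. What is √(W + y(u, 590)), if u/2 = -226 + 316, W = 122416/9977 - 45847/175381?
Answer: √1312160028816704710537851/1749776237 ≈ 654.65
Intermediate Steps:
W = 21012024977/1749776237 (W = 122416*(1/9977) - 45847*1/175381 = 122416/9977 - 45847/175381 = 21012024977/1749776237 ≈ 12.008)
u = 180 (u = 2*(-226 + 316) = 2*90 = 180)
y(s, j) = -142 + 528*j + 651*s (y(s, j) = (528*j + 651*s) - 142 = -142 + 528*j + 651*s)
√(W + y(u, 590)) = √(21012024977/1749776237 + (-142 + 528*590 + 651*180)) = √(21012024977/1749776237 + (-142 + 311520 + 117180)) = √(21012024977/1749776237 + 428558) = √(749901616601223/1749776237) = √1312160028816704710537851/1749776237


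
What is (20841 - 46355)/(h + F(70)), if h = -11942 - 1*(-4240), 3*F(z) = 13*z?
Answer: 38271/11098 ≈ 3.4485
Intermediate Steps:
F(z) = 13*z/3 (F(z) = (13*z)/3 = 13*z/3)
h = -7702 (h = -11942 + 4240 = -7702)
(20841 - 46355)/(h + F(70)) = (20841 - 46355)/(-7702 + (13/3)*70) = -25514/(-7702 + 910/3) = -25514/(-22196/3) = -25514*(-3/22196) = 38271/11098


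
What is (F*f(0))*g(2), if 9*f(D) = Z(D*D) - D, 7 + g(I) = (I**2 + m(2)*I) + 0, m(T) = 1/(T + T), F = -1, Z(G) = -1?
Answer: -5/18 ≈ -0.27778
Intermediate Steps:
m(T) = 1/(2*T)
g(I) = -7 + I**2 + I/4 (g(I) = -7 + ((I**2 + ((1/2)/2)*I) + 0) = -7 + ((I**2 + ((1/2)*(1/2))*I) + 0) = -7 + ((I**2 + I/4) + 0) = -7 + (I**2 + I/4) = -7 + I**2 + I/4)
f(D) = -1/9 - D/9 (f(D) = (-1 - D)/9 = -1/9 - D/9)
(F*f(0))*g(2) = (-(-1/9 - 1/9*0))*(-7 + 2**2 + (1/4)*2) = (-(-1/9 + 0))*(-7 + 4 + 1/2) = -1*(-1/9)*(-5/2) = (1/9)*(-5/2) = -5/18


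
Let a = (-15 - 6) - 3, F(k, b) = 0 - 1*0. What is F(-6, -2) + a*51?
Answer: -1224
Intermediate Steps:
F(k, b) = 0 (F(k, b) = 0 + 0 = 0)
a = -24 (a = -21 - 3 = -24)
F(-6, -2) + a*51 = 0 - 24*51 = 0 - 1224 = -1224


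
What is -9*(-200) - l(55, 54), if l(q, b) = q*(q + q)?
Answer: -4250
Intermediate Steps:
l(q, b) = 2*q² (l(q, b) = q*(2*q) = 2*q²)
-9*(-200) - l(55, 54) = -9*(-200) - 2*55² = 1800 - 2*3025 = 1800 - 1*6050 = 1800 - 6050 = -4250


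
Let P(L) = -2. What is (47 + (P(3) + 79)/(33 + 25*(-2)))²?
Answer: 521284/289 ≈ 1803.8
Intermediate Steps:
(47 + (P(3) + 79)/(33 + 25*(-2)))² = (47 + (-2 + 79)/(33 + 25*(-2)))² = (47 + 77/(33 - 50))² = (47 + 77/(-17))² = (47 + 77*(-1/17))² = (47 - 77/17)² = (722/17)² = 521284/289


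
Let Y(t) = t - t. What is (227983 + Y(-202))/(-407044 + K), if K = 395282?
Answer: -227983/11762 ≈ -19.383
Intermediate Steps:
Y(t) = 0
(227983 + Y(-202))/(-407044 + K) = (227983 + 0)/(-407044 + 395282) = 227983/(-11762) = 227983*(-1/11762) = -227983/11762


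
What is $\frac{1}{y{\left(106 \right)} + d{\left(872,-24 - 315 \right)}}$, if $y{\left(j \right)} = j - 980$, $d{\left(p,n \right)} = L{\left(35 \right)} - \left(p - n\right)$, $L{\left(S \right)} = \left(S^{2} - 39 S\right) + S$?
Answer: $- \frac{1}{2190} \approx -0.00045662$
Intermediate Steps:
$L{\left(S \right)} = S^{2} - 38 S$
$d{\left(p,n \right)} = -105 + n - p$ ($d{\left(p,n \right)} = 35 \left(-38 + 35\right) - \left(p - n\right) = 35 \left(-3\right) + \left(n - p\right) = -105 + \left(n - p\right) = -105 + n - p$)
$y{\left(j \right)} = -980 + j$
$\frac{1}{y{\left(106 \right)} + d{\left(872,-24 - 315 \right)}} = \frac{1}{\left(-980 + 106\right) - 1316} = \frac{1}{-874 - 1316} = \frac{1}{-2190} = - \frac{1}{2190}$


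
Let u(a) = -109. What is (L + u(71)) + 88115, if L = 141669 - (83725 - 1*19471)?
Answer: 165421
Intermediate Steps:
L = 77415 (L = 141669 - (83725 - 19471) = 141669 - 1*64254 = 141669 - 64254 = 77415)
(L + u(71)) + 88115 = (77415 - 109) + 88115 = 77306 + 88115 = 165421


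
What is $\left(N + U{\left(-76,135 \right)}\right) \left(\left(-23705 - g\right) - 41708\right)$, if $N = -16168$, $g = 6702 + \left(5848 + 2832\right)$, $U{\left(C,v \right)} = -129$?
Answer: $1316716115$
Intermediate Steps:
$g = 15382$ ($g = 6702 + 8680 = 15382$)
$\left(N + U{\left(-76,135 \right)}\right) \left(\left(-23705 - g\right) - 41708\right) = \left(-16168 - 129\right) \left(\left(-23705 - 15382\right) - 41708\right) = - 16297 \left(\left(-23705 - 15382\right) - 41708\right) = - 16297 \left(-39087 - 41708\right) = \left(-16297\right) \left(-80795\right) = 1316716115$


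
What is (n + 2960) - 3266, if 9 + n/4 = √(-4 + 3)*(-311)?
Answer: -342 - 1244*I ≈ -342.0 - 1244.0*I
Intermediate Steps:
n = -36 - 1244*I (n = -36 + 4*(√(-4 + 3)*(-311)) = -36 + 4*(√(-1)*(-311)) = -36 + 4*(I*(-311)) = -36 + 4*(-311*I) = -36 - 1244*I ≈ -36.0 - 1244.0*I)
(n + 2960) - 3266 = ((-36 - 1244*I) + 2960) - 3266 = (2924 - 1244*I) - 3266 = -342 - 1244*I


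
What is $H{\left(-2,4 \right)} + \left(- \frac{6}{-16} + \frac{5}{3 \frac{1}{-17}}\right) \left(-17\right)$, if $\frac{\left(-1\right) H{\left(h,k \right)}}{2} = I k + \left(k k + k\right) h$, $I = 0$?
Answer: $\frac{13327}{24} \approx 555.29$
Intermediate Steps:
$H{\left(h,k \right)} = - 2 h \left(k + k^{2}\right)$ ($H{\left(h,k \right)} = - 2 \left(0 k + \left(k k + k\right) h\right) = - 2 \left(0 + \left(k^{2} + k\right) h\right) = - 2 \left(0 + \left(k + k^{2}\right) h\right) = - 2 \left(0 + h \left(k + k^{2}\right)\right) = - 2 h \left(k + k^{2}\right)$)
$H{\left(-2,4 \right)} + \left(- \frac{6}{-16} + \frac{5}{3 \frac{1}{-17}}\right) \left(-17\right) = \left(-2\right) \left(-2\right) 4 \left(1 + 4\right) + \left(- \frac{6}{-16} + \frac{5}{3 \frac{1}{-17}}\right) \left(-17\right) = \left(-2\right) \left(-2\right) 4 \cdot 5 + \left(\left(-6\right) \left(- \frac{1}{16}\right) + \frac{5}{3 \left(- \frac{1}{17}\right)}\right) \left(-17\right) = 80 + \left(\frac{3}{8} + \frac{5}{- \frac{3}{17}}\right) \left(-17\right) = 80 + \left(\frac{3}{8} + 5 \left(- \frac{17}{3}\right)\right) \left(-17\right) = 80 + \left(\frac{3}{8} - \frac{85}{3}\right) \left(-17\right) = 80 - - \frac{11407}{24} = 80 + \frac{11407}{24} = \frac{13327}{24}$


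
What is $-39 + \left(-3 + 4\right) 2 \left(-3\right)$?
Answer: $-45$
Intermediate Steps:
$-39 + \left(-3 + 4\right) 2 \left(-3\right) = -39 + 1 \cdot 2 \left(-3\right) = -39 + 2 \left(-3\right) = -39 - 6 = -45$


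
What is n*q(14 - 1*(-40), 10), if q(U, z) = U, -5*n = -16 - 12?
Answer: 1512/5 ≈ 302.40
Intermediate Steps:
n = 28/5 (n = -(-16 - 12)/5 = -⅕*(-28) = 28/5 ≈ 5.6000)
n*q(14 - 1*(-40), 10) = 28*(14 - 1*(-40))/5 = 28*(14 + 40)/5 = (28/5)*54 = 1512/5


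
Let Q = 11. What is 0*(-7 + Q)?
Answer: 0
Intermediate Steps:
0*(-7 + Q) = 0*(-7 + 11) = 0*4 = 0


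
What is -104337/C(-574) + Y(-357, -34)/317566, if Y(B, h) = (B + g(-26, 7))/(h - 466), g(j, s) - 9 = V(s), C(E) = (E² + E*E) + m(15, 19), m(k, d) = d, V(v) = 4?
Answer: -230093266458/1453241559625 ≈ -0.15833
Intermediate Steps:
C(E) = 19 + 2*E² (C(E) = (E² + E*E) + 19 = (E² + E²) + 19 = 2*E² + 19 = 19 + 2*E²)
g(j, s) = 13 (g(j, s) = 9 + 4 = 13)
Y(B, h) = (13 + B)/(-466 + h) (Y(B, h) = (B + 13)/(h - 466) = (13 + B)/(-466 + h))
-104337/C(-574) + Y(-357, -34)/317566 = -104337/(19 + 2*(-574)²) + ((13 - 357)/(-466 - 34))/317566 = -104337/(19 + 2*329476) + (-344/(-500))*(1/317566) = -104337/(19 + 658952) - 1/500*(-344)*(1/317566) = -104337/658971 + (86/125)*(1/317566) = -104337*1/658971 + 43/19847875 = -11593/73219 + 43/19847875 = -230093266458/1453241559625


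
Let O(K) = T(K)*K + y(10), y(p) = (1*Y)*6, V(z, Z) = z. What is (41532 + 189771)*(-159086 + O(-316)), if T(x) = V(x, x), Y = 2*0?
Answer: -13700076690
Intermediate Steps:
Y = 0
T(x) = x
y(p) = 0 (y(p) = (1*0)*6 = 0*6 = 0)
O(K) = K² (O(K) = K*K + 0 = K² + 0 = K²)
(41532 + 189771)*(-159086 + O(-316)) = (41532 + 189771)*(-159086 + (-316)²) = 231303*(-159086 + 99856) = 231303*(-59230) = -13700076690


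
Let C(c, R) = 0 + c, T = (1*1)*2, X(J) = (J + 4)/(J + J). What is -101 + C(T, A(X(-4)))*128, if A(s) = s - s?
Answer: 155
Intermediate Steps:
X(J) = (4 + J)/(2*J) (X(J) = (4 + J)/((2*J)) = (4 + J)*(1/(2*J)) = (4 + J)/(2*J))
A(s) = 0
T = 2 (T = 1*2 = 2)
C(c, R) = c
-101 + C(T, A(X(-4)))*128 = -101 + 2*128 = -101 + 256 = 155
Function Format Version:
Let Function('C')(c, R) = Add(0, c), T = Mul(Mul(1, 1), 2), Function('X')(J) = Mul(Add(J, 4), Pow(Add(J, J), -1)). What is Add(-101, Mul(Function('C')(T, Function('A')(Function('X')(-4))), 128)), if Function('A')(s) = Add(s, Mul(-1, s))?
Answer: 155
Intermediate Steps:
Function('X')(J) = Mul(Rational(1, 2), Pow(J, -1), Add(4, J)) (Function('X')(J) = Mul(Add(4, J), Pow(Mul(2, J), -1)) = Mul(Add(4, J), Mul(Rational(1, 2), Pow(J, -1))) = Mul(Rational(1, 2), Pow(J, -1), Add(4, J)))
Function('A')(s) = 0
T = 2 (T = Mul(1, 2) = 2)
Function('C')(c, R) = c
Add(-101, Mul(Function('C')(T, Function('A')(Function('X')(-4))), 128)) = Add(-101, Mul(2, 128)) = Add(-101, 256) = 155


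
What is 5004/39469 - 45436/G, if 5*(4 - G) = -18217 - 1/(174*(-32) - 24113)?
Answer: -65857015110859/5341067394431 ≈ -12.330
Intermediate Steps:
G = 541292396/148405 (G = 4 - (-18217 - 1/(174*(-32) - 24113))/5 = 4 - (-18217 - 1/(-5568 - 24113))/5 = 4 - (-18217 - 1/(-29681))/5 = 4 - (-18217 - 1*(-1/29681))/5 = 4 - (-18217 + 1/29681)/5 = 4 - 1/5*(-540698776/29681) = 4 + 540698776/148405 = 541292396/148405 ≈ 3647.4)
5004/39469 - 45436/G = 5004/39469 - 45436/541292396/148405 = 5004*(1/39469) - 45436*148405/541292396 = 5004/39469 - 1685732395/135323099 = -65857015110859/5341067394431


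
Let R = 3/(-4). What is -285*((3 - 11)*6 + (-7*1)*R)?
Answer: 48735/4 ≈ 12184.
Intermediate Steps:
R = -3/4 (R = 3*(-1/4) = -3/4 ≈ -0.75000)
-285*((3 - 11)*6 + (-7*1)*R) = -285*((3 - 11)*6 - 7*1*(-3/4)) = -285*(-8*6 - 7*(-3/4)) = -285*(-48 + 21/4) = -285*(-171/4) = 48735/4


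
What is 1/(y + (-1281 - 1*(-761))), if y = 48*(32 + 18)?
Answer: 1/1880 ≈ 0.00053191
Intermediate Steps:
y = 2400 (y = 48*50 = 2400)
1/(y + (-1281 - 1*(-761))) = 1/(2400 + (-1281 - 1*(-761))) = 1/(2400 + (-1281 + 761)) = 1/(2400 - 520) = 1/1880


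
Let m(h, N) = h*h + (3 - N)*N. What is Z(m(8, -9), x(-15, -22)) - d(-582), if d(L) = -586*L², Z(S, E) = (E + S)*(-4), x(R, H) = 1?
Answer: 198492436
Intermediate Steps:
m(h, N) = h² + N*(3 - N)
Z(S, E) = -4*E - 4*S
Z(m(8, -9), x(-15, -22)) - d(-582) = (-4*1 - 4*(8² - 1*(-9)² + 3*(-9))) - (-586)*(-582)² = (-4 - 4*(64 - 1*81 - 27)) - (-586)*338724 = (-4 - 4*(64 - 81 - 27)) - 1*(-198492264) = (-4 - 4*(-44)) + 198492264 = (-4 + 176) + 198492264 = 172 + 198492264 = 198492436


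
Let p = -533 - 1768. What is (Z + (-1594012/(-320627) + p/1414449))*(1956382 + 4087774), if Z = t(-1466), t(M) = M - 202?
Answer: -1519504180980974044556/151170179841 ≈ -1.0052e+10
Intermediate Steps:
t(M) = -202 + M
p = -2301 (p = -533 - 442*4 = -533 - 1768 = -2301)
Z = -1668 (Z = -202 - 1466 = -1668)
(Z + (-1594012/(-320627) + p/1414449))*(1956382 + 4087774) = (-1668 + (-1594012/(-320627) - 2301/1414449))*(1956382 + 4087774) = (-1668 + (-1594012*(-1/320627) - 2301*1/1414449))*6044156 = (-1668 + (1594012/320627 - 767/471483))*6044156 = (-1668 + 751303638887/151170179841)*6044156 = -251400556335901/151170179841*6044156 = -1519504180980974044556/151170179841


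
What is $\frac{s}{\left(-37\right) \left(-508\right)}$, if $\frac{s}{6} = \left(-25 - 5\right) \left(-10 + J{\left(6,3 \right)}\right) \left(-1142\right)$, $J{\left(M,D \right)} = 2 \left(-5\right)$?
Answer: $- \frac{1027800}{4699} \approx -218.73$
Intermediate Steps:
$J{\left(M,D \right)} = -10$
$s = -4111200$ ($s = 6 \left(-25 - 5\right) \left(-10 - 10\right) \left(-1142\right) = 6 \left(-30\right) \left(-20\right) \left(-1142\right) = 6 \cdot 600 \left(-1142\right) = 6 \left(-685200\right) = -4111200$)
$\frac{s}{\left(-37\right) \left(-508\right)} = - \frac{4111200}{\left(-37\right) \left(-508\right)} = - \frac{4111200}{18796} = \left(-4111200\right) \frac{1}{18796} = - \frac{1027800}{4699}$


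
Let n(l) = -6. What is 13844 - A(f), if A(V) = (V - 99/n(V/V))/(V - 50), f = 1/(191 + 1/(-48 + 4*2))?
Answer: 10574576247/763820 ≈ 13844.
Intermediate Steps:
f = 40/7639 (f = 1/(191 + 1/(-48 + 8)) = 1/(191 + 1/(-40)) = 1/(191 - 1/40) = 1/(7639/40) = 40/7639 ≈ 0.0052363)
A(V) = (33/2 + V)/(-50 + V) (A(V) = (V - 99/(-6))/(V - 50) = (V - 99*(-1/6))/(-50 + V) = (V + 33/2)/(-50 + V) = (33/2 + V)/(-50 + V))
13844 - A(f) = 13844 - (33/2 + 40/7639)/(-50 + 40/7639) = 13844 - 252167/((-381910/7639)*15278) = 13844 - (-7639)*252167/(381910*15278) = 13844 - 1*(-252167/763820) = 13844 + 252167/763820 = 10574576247/763820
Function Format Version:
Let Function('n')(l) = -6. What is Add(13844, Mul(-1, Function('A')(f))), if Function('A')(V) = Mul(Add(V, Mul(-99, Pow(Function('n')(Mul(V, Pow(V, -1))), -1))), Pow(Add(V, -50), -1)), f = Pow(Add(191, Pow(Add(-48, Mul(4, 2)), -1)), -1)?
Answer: Rational(10574576247, 763820) ≈ 13844.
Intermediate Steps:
f = Rational(40, 7639) (f = Pow(Add(191, Pow(Add(-48, 8), -1)), -1) = Pow(Add(191, Pow(-40, -1)), -1) = Pow(Add(191, Rational(-1, 40)), -1) = Pow(Rational(7639, 40), -1) = Rational(40, 7639) ≈ 0.0052363)
Function('A')(V) = Mul(Pow(Add(-50, V), -1), Add(Rational(33, 2), V)) (Function('A')(V) = Mul(Add(V, Mul(-99, Pow(-6, -1))), Pow(Add(V, -50), -1)) = Mul(Add(V, Mul(-99, Rational(-1, 6))), Pow(Add(-50, V), -1)) = Mul(Add(V, Rational(33, 2)), Pow(Add(-50, V), -1)) = Mul(Add(Rational(33, 2), V), Pow(Add(-50, V), -1)) = Mul(Pow(Add(-50, V), -1), Add(Rational(33, 2), V)))
Add(13844, Mul(-1, Function('A')(f))) = Add(13844, Mul(-1, Mul(Pow(Add(-50, Rational(40, 7639)), -1), Add(Rational(33, 2), Rational(40, 7639))))) = Add(13844, Mul(-1, Mul(Pow(Rational(-381910, 7639), -1), Rational(252167, 15278)))) = Add(13844, Mul(-1, Mul(Rational(-7639, 381910), Rational(252167, 15278)))) = Add(13844, Mul(-1, Rational(-252167, 763820))) = Add(13844, Rational(252167, 763820)) = Rational(10574576247, 763820)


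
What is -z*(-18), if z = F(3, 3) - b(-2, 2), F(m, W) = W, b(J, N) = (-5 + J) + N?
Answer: 144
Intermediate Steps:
b(J, N) = -5 + J + N
z = 8 (z = 3 - (-5 - 2 + 2) = 3 - 1*(-5) = 3 + 5 = 8)
-z*(-18) = -1*8*(-18) = -8*(-18) = 144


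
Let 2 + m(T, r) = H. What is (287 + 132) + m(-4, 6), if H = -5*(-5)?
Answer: 442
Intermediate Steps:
H = 25
m(T, r) = 23 (m(T, r) = -2 + 25 = 23)
(287 + 132) + m(-4, 6) = (287 + 132) + 23 = 419 + 23 = 442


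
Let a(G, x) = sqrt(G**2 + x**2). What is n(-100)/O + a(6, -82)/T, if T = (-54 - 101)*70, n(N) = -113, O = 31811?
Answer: -113/31811 - 13*sqrt(10)/5425 ≈ -0.011130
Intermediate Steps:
T = -10850 (T = -155*70 = -10850)
n(-100)/O + a(6, -82)/T = -113/31811 + sqrt(6**2 + (-82)**2)/(-10850) = -113*1/31811 + sqrt(36 + 6724)*(-1/10850) = -113/31811 + sqrt(6760)*(-1/10850) = -113/31811 + (26*sqrt(10))*(-1/10850) = -113/31811 - 13*sqrt(10)/5425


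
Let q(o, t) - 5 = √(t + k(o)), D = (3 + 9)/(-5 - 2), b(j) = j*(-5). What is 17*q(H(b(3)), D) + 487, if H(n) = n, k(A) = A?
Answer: 572 + 51*I*√91/7 ≈ 572.0 + 69.501*I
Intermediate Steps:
b(j) = -5*j
D = -12/7 (D = 12/(-7) = 12*(-⅐) = -12/7 ≈ -1.7143)
q(o, t) = 5 + √(o + t) (q(o, t) = 5 + √(t + o) = 5 + √(o + t))
17*q(H(b(3)), D) + 487 = 17*(5 + √(-5*3 - 12/7)) + 487 = 17*(5 + √(-15 - 12/7)) + 487 = 17*(5 + √(-117/7)) + 487 = 17*(5 + 3*I*√91/7) + 487 = (85 + 51*I*√91/7) + 487 = 572 + 51*I*√91/7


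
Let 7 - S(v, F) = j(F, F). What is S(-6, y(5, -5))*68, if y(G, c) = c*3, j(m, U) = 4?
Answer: 204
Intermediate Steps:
y(G, c) = 3*c
S(v, F) = 3 (S(v, F) = 7 - 1*4 = 7 - 4 = 3)
S(-6, y(5, -5))*68 = 3*68 = 204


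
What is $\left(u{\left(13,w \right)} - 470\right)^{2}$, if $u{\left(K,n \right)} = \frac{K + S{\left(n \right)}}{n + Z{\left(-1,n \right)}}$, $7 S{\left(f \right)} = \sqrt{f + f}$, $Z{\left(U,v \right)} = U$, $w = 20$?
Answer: $\frac{3896131601}{17689} - \frac{35668 \sqrt{10}}{2527} \approx 2.2021 \cdot 10^{5}$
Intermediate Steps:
$S{\left(f \right)} = \frac{\sqrt{2} \sqrt{f}}{7}$ ($S{\left(f \right)} = \frac{\sqrt{f + f}}{7} = \frac{\sqrt{2 f}}{7} = \frac{\sqrt{2} \sqrt{f}}{7}$)
$u{\left(K,n \right)} = \frac{K + \frac{\sqrt{2} \sqrt{n}}{7}}{-1 + n}$ ($u{\left(K,n \right)} = \frac{K + \frac{\sqrt{2} \sqrt{n}}{7}}{n - 1} = \frac{K + \frac{\sqrt{2} \sqrt{n}}{7}}{-1 + n}$)
$\left(u{\left(13,w \right)} - 470\right)^{2} = \left(\frac{13 + \frac{\sqrt{2} \sqrt{20}}{7}}{-1 + 20} - 470\right)^{2} = \left(\frac{13 + \frac{\sqrt{2} \cdot 2 \sqrt{5}}{7}}{19} - 470\right)^{2} = \left(\frac{13 + \frac{2 \sqrt{10}}{7}}{19} - 470\right)^{2} = \left(\left(\frac{13}{19} + \frac{2 \sqrt{10}}{133}\right) - 470\right)^{2} = \left(- \frac{8917}{19} + \frac{2 \sqrt{10}}{133}\right)^{2}$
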